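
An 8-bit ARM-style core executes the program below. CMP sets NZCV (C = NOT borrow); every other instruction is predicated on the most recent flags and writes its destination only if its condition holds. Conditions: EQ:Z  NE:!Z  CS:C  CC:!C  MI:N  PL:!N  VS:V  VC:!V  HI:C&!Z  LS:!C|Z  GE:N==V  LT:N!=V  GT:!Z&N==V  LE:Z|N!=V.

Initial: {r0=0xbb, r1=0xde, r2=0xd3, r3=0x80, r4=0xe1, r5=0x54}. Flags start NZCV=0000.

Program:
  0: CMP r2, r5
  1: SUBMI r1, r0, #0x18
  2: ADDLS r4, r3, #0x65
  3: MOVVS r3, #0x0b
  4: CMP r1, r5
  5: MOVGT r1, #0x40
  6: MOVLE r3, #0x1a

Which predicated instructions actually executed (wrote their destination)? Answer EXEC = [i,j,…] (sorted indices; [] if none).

0: ✓ CMP  NZCV=0011
1: · SUBMI
2: · ADDLS
3: ✓ MOVVS  r3←0x0b
4: ✓ CMP  NZCV=1010
5: · MOVGT
6: ✓ MOVLE  r3←0x1a

EXEC = [3,6]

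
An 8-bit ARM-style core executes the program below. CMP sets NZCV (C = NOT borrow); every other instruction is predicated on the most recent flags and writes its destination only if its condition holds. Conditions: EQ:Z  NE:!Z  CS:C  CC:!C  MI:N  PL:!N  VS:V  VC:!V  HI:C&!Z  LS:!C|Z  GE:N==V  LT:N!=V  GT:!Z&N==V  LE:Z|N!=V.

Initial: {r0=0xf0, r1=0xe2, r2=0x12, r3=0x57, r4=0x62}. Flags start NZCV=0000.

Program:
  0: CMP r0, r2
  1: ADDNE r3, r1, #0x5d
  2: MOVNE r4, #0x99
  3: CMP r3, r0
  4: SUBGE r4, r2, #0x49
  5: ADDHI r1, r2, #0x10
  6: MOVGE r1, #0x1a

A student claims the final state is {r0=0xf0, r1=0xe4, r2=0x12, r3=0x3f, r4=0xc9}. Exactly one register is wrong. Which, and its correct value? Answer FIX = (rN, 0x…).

FIX = (r1, 0x1a)

[0] flags=1010 → (cmp)
[1] flags=1010 NE?T → r3=0x3f
[2] flags=1010 NE?T → r4=0x99
[3] flags=0000 → (cmp)
[4] flags=0000 GE?T → r4=0xc9
[5] flags=0000 HI?F → skip
[6] flags=0000 GE?T → r1=0x1a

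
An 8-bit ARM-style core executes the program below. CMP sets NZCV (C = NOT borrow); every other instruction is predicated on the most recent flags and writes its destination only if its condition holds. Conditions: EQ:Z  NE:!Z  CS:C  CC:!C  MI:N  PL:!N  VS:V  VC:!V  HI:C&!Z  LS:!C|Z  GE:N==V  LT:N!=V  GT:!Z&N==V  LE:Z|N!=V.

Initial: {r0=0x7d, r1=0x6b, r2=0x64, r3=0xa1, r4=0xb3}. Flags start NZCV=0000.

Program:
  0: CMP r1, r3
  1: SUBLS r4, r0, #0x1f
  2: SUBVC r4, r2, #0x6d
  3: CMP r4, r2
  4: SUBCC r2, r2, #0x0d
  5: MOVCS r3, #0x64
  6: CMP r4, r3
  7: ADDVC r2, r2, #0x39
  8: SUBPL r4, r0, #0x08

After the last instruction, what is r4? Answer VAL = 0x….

[0] flags=1001 → (cmp)
[1] flags=1001 LS?T → r4=0x5e
[2] flags=1001 VC?F → skip
[3] flags=1000 → (cmp)
[4] flags=1000 CC?T → r2=0x57
[5] flags=1000 CS?F → skip
[6] flags=1001 → (cmp)
[7] flags=1001 VC?F → skip
[8] flags=1001 PL?F → skip

VAL = 0x5e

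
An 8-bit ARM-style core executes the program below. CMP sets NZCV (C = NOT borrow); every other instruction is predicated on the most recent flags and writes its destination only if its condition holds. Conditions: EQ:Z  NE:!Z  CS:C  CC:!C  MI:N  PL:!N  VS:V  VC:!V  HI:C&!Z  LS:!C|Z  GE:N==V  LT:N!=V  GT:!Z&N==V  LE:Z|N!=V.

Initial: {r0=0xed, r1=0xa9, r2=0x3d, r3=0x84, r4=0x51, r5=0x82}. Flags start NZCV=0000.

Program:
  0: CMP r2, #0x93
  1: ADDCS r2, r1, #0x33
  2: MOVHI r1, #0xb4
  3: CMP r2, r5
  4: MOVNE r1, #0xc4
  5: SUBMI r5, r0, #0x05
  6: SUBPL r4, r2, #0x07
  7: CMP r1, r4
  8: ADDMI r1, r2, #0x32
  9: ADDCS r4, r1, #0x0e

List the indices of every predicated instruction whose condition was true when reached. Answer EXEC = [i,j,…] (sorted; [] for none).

EXEC = [4,5,9]

[0] flags=1001 → (cmp)
[1] flags=1001 CS?F → skip
[2] flags=1001 HI?F → skip
[3] flags=1001 → (cmp)
[4] flags=1001 NE?T → r1=0xc4
[5] flags=1001 MI?T → r5=0xe8
[6] flags=1001 PL?F → skip
[7] flags=0011 → (cmp)
[8] flags=0011 MI?F → skip
[9] flags=0011 CS?T → r4=0xd2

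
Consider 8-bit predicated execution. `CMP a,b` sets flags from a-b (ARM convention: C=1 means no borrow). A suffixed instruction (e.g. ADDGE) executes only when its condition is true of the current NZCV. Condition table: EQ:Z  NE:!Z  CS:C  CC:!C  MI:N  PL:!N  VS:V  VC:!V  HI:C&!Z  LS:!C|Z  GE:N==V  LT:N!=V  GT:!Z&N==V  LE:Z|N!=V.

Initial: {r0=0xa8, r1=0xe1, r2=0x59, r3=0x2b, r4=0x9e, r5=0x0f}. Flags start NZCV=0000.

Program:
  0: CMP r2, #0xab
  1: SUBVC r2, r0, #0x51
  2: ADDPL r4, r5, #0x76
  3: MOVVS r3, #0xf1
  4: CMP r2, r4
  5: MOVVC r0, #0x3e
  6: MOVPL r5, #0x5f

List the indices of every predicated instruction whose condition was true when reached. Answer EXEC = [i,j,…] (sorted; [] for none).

0: ✓ CMP  NZCV=1001
1: · SUBVC
2: · ADDPL
3: ✓ MOVVS  r3←0xf1
4: ✓ CMP  NZCV=1001
5: · MOVVC
6: · MOVPL

EXEC = [3]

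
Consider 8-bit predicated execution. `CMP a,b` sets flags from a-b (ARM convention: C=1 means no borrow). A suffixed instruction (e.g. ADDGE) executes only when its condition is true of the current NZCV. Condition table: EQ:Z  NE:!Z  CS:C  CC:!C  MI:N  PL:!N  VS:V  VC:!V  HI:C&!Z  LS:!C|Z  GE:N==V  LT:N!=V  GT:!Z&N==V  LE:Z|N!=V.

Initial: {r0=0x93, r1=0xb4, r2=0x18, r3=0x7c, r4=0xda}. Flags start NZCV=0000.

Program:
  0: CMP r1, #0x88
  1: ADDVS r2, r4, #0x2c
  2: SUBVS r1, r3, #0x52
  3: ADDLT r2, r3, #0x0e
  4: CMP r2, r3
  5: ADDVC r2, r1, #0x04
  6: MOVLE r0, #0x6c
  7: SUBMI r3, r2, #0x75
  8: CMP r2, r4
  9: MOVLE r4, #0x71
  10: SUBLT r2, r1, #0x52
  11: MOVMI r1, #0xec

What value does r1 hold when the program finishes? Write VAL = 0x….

0: ✓ CMP  NZCV=0010
1: · ADDVS
2: · SUBVS
3: · ADDLT
4: ✓ CMP  NZCV=1000
5: ✓ ADDVC  r2←0xb8
6: ✓ MOVLE  r0←0x6c
7: ✓ SUBMI  r3←0x43
8: ✓ CMP  NZCV=1000
9: ✓ MOVLE  r4←0x71
10: ✓ SUBLT  r2←0x62
11: ✓ MOVMI  r1←0xec

VAL = 0xec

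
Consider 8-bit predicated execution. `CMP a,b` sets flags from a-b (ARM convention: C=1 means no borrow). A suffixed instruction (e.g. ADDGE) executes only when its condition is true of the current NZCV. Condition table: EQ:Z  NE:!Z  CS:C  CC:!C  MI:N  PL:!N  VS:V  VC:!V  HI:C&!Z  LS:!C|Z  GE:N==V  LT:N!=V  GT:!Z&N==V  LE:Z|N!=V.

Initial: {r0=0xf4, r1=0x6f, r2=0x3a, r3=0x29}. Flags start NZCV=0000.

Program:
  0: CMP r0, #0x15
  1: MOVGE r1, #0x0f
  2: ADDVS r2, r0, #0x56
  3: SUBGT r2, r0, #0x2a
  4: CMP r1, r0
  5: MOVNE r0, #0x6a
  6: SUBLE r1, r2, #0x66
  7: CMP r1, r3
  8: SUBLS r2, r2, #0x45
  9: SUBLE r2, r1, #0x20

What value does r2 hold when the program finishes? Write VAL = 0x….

0: ✓ CMP  NZCV=1010
1: · MOVGE
2: · ADDVS
3: · SUBGT
4: ✓ CMP  NZCV=0000
5: ✓ MOVNE  r0←0x6a
6: · SUBLE
7: ✓ CMP  NZCV=0010
8: · SUBLS
9: · SUBLE

VAL = 0x3a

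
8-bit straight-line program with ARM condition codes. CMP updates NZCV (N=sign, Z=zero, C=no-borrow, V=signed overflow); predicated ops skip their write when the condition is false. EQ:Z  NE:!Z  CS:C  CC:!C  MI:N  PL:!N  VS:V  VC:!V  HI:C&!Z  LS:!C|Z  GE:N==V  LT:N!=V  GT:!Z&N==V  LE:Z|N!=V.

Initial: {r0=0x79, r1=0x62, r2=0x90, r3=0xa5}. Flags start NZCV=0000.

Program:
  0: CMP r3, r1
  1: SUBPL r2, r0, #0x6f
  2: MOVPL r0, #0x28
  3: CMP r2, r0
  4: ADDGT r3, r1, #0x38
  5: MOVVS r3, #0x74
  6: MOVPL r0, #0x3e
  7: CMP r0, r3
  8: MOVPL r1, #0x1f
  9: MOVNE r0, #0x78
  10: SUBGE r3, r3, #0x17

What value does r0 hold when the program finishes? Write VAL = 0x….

VAL = 0x78

0: ✓ CMP  NZCV=0011
1: ✓ SUBPL  r2←0x0a
2: ✓ MOVPL  r0←0x28
3: ✓ CMP  NZCV=1000
4: · ADDGT
5: · MOVVS
6: · MOVPL
7: ✓ CMP  NZCV=1001
8: · MOVPL
9: ✓ MOVNE  r0←0x78
10: ✓ SUBGE  r3←0x8e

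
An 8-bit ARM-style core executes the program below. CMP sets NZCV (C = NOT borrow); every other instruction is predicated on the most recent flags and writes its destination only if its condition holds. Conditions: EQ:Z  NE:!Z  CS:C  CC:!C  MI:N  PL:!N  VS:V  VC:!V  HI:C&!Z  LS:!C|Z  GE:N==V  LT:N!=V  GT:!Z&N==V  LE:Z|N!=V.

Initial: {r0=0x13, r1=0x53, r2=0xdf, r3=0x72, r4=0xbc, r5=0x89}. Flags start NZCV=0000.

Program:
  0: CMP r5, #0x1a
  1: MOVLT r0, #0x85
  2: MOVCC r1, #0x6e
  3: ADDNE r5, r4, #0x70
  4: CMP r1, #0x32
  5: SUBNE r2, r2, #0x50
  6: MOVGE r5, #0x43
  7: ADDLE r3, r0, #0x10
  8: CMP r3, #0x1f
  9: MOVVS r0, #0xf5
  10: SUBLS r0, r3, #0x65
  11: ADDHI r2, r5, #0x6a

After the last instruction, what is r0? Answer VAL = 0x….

VAL = 0x85

0: ✓ CMP  NZCV=0011
1: ✓ MOVLT  r0←0x85
2: · MOVCC
3: ✓ ADDNE  r5←0x2c
4: ✓ CMP  NZCV=0010
5: ✓ SUBNE  r2←0x8f
6: ✓ MOVGE  r5←0x43
7: · ADDLE
8: ✓ CMP  NZCV=0010
9: · MOVVS
10: · SUBLS
11: ✓ ADDHI  r2←0xad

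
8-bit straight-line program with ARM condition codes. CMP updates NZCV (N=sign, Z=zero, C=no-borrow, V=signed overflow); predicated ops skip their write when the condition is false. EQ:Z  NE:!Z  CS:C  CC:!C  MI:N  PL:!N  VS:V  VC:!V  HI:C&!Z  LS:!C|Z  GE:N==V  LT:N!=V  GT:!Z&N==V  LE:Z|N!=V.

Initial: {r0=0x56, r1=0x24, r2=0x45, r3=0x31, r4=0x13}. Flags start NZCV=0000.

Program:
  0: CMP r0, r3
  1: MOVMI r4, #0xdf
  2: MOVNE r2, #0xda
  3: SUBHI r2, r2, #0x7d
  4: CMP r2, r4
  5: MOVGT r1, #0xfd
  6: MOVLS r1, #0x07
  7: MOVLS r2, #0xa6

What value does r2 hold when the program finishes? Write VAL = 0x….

VAL = 0x5d

[0] flags=0010 → (cmp)
[1] flags=0010 MI?F → skip
[2] flags=0010 NE?T → r2=0xda
[3] flags=0010 HI?T → r2=0x5d
[4] flags=0010 → (cmp)
[5] flags=0010 GT?T → r1=0xfd
[6] flags=0010 LS?F → skip
[7] flags=0010 LS?F → skip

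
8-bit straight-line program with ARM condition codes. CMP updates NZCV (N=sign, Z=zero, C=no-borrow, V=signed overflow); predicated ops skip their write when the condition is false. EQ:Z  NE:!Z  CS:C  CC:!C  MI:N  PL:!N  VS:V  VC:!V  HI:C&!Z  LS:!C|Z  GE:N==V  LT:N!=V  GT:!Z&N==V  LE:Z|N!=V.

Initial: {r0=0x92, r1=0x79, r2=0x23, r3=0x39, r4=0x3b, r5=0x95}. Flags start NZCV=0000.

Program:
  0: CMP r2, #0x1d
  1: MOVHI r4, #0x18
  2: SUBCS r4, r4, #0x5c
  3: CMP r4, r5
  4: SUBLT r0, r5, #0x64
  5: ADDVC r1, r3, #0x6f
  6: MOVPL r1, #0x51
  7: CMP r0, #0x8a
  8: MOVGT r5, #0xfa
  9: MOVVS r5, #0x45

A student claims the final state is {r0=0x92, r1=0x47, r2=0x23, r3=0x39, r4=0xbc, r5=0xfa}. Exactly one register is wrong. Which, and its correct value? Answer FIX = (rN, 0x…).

FIX = (r1, 0x51)

[0] flags=0010 → (cmp)
[1] flags=0010 HI?T → r4=0x18
[2] flags=0010 CS?T → r4=0xbc
[3] flags=0010 → (cmp)
[4] flags=0010 LT?F → skip
[5] flags=0010 VC?T → r1=0xa8
[6] flags=0010 PL?T → r1=0x51
[7] flags=0010 → (cmp)
[8] flags=0010 GT?T → r5=0xfa
[9] flags=0010 VS?F → skip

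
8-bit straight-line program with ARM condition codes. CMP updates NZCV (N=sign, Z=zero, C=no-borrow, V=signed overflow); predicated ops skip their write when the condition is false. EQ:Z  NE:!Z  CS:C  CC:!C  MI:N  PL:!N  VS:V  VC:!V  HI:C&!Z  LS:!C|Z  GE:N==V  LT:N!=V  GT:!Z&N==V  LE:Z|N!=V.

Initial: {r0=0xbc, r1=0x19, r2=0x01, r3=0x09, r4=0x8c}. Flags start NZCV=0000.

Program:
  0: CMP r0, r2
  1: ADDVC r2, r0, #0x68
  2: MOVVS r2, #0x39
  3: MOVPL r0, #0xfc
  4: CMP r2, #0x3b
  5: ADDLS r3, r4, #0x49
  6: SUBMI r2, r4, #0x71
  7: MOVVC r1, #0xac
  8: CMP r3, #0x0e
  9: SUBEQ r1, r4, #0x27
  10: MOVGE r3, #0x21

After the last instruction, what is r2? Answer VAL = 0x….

[0] flags=1010 → (cmp)
[1] flags=1010 VC?T → r2=0x24
[2] flags=1010 VS?F → skip
[3] flags=1010 PL?F → skip
[4] flags=1000 → (cmp)
[5] flags=1000 LS?T → r3=0xd5
[6] flags=1000 MI?T → r2=0x1b
[7] flags=1000 VC?T → r1=0xac
[8] flags=1010 → (cmp)
[9] flags=1010 EQ?F → skip
[10] flags=1010 GE?F → skip

VAL = 0x1b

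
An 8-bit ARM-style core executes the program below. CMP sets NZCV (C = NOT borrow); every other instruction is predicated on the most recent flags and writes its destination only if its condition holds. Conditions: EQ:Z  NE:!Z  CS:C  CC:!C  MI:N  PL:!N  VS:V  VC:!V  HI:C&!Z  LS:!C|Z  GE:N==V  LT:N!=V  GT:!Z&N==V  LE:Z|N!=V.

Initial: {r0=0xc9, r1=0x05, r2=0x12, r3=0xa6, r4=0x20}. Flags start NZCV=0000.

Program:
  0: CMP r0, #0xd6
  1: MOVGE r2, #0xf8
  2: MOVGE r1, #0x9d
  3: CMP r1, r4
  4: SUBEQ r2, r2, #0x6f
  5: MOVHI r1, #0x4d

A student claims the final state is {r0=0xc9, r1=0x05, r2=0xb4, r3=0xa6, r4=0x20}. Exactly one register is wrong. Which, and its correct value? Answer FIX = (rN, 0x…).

0: ✓ CMP  NZCV=1000
1: · MOVGE
2: · MOVGE
3: ✓ CMP  NZCV=1000
4: · SUBEQ
5: · MOVHI

FIX = (r2, 0x12)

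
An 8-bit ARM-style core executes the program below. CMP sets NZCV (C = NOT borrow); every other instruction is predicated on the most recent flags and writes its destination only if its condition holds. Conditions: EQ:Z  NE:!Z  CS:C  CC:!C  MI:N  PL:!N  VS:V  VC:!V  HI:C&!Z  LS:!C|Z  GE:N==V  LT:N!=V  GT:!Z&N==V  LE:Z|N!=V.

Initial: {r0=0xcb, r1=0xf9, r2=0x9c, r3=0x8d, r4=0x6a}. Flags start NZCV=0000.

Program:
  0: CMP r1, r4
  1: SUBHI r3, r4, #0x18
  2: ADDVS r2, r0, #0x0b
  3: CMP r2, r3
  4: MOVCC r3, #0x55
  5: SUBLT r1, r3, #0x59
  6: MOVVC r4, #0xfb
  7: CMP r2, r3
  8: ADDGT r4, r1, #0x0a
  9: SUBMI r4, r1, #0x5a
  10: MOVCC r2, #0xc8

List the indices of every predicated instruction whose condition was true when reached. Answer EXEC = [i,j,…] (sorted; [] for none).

EXEC = [1,5]

0: ✓ CMP  NZCV=1010
1: ✓ SUBHI  r3←0x52
2: · ADDVS
3: ✓ CMP  NZCV=0011
4: · MOVCC
5: ✓ SUBLT  r1←0xf9
6: · MOVVC
7: ✓ CMP  NZCV=0011
8: · ADDGT
9: · SUBMI
10: · MOVCC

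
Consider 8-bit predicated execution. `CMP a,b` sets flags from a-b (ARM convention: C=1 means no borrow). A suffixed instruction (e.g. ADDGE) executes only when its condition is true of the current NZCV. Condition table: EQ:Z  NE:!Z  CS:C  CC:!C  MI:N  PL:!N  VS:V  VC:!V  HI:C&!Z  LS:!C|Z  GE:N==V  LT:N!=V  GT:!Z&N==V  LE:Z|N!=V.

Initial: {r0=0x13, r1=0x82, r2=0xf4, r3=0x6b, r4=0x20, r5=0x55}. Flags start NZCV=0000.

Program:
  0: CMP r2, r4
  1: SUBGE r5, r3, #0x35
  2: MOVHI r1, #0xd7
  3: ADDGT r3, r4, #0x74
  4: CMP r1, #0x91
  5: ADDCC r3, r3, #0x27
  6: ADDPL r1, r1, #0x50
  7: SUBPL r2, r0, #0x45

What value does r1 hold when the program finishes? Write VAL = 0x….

VAL = 0x27

0: ✓ CMP  NZCV=1010
1: · SUBGE
2: ✓ MOVHI  r1←0xd7
3: · ADDGT
4: ✓ CMP  NZCV=0010
5: · ADDCC
6: ✓ ADDPL  r1←0x27
7: ✓ SUBPL  r2←0xce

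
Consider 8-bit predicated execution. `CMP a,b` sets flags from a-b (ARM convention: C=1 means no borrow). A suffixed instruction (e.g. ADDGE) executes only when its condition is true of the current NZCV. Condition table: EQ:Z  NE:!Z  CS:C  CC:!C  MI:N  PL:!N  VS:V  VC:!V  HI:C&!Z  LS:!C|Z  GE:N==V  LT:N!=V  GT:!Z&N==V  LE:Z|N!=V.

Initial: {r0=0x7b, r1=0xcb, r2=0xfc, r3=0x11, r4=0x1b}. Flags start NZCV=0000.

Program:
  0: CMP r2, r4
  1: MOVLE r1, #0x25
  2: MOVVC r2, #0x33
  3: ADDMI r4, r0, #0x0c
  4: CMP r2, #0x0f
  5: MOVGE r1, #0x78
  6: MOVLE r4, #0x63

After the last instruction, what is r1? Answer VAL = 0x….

VAL = 0x78

0: ✓ CMP  NZCV=1010
1: ✓ MOVLE  r1←0x25
2: ✓ MOVVC  r2←0x33
3: ✓ ADDMI  r4←0x87
4: ✓ CMP  NZCV=0010
5: ✓ MOVGE  r1←0x78
6: · MOVLE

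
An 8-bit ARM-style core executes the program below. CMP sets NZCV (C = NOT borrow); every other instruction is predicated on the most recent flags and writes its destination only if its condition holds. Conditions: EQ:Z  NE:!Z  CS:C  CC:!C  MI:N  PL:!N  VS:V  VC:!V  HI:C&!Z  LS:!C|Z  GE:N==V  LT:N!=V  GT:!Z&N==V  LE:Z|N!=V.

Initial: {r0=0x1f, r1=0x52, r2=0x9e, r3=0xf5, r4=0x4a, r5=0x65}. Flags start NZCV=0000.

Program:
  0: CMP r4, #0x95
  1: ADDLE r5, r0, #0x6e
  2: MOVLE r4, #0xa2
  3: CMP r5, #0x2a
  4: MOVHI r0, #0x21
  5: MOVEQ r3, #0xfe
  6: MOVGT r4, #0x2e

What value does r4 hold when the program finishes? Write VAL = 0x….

0: ✓ CMP  NZCV=1001
1: · ADDLE
2: · MOVLE
3: ✓ CMP  NZCV=0010
4: ✓ MOVHI  r0←0x21
5: · MOVEQ
6: ✓ MOVGT  r4←0x2e

VAL = 0x2e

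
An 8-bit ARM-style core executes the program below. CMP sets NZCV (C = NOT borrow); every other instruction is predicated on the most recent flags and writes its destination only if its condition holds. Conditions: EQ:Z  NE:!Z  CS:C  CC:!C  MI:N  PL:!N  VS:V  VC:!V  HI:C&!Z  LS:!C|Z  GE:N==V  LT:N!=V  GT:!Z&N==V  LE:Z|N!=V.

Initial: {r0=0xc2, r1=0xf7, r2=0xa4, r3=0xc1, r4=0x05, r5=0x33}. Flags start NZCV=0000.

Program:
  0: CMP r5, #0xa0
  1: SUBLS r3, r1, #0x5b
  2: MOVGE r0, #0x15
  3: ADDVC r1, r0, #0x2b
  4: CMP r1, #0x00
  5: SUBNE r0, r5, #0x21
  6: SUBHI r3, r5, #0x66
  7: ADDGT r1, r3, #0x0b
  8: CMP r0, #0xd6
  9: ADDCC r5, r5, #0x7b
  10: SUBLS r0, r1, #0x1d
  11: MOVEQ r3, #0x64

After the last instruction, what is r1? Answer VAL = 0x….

VAL = 0xf7

0: ✓ CMP  NZCV=1001
1: ✓ SUBLS  r3←0x9c
2: ✓ MOVGE  r0←0x15
3: · ADDVC
4: ✓ CMP  NZCV=1010
5: ✓ SUBNE  r0←0x12
6: ✓ SUBHI  r3←0xcd
7: · ADDGT
8: ✓ CMP  NZCV=0000
9: ✓ ADDCC  r5←0xae
10: ✓ SUBLS  r0←0xda
11: · MOVEQ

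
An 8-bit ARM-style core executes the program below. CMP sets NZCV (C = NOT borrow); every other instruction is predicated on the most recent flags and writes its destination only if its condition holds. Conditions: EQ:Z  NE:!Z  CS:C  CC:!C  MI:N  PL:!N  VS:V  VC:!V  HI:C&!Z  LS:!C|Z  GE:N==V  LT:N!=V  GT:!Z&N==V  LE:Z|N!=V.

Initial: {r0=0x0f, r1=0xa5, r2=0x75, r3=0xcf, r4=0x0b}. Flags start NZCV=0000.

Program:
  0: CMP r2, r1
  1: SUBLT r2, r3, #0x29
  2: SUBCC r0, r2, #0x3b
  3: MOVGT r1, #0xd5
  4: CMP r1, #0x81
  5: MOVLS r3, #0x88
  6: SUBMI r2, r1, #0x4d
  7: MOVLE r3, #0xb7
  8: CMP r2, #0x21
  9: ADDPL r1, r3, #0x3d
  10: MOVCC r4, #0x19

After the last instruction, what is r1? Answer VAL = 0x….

0: ✓ CMP  NZCV=1001
1: · SUBLT
2: ✓ SUBCC  r0←0x3a
3: ✓ MOVGT  r1←0xd5
4: ✓ CMP  NZCV=0010
5: · MOVLS
6: · SUBMI
7: · MOVLE
8: ✓ CMP  NZCV=0010
9: ✓ ADDPL  r1←0x0c
10: · MOVCC

VAL = 0x0c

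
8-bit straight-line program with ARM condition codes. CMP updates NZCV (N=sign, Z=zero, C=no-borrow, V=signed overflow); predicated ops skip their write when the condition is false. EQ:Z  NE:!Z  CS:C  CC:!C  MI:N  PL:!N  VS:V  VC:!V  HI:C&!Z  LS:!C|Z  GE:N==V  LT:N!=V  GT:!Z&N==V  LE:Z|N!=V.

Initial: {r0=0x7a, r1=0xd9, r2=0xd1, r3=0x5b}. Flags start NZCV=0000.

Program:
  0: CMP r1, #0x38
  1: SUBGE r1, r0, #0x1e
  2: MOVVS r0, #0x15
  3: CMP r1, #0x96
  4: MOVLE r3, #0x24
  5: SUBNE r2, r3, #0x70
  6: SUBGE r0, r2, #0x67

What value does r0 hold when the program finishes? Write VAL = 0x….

VAL = 0x84

0: ✓ CMP  NZCV=1010
1: · SUBGE
2: · MOVVS
3: ✓ CMP  NZCV=0010
4: · MOVLE
5: ✓ SUBNE  r2←0xeb
6: ✓ SUBGE  r0←0x84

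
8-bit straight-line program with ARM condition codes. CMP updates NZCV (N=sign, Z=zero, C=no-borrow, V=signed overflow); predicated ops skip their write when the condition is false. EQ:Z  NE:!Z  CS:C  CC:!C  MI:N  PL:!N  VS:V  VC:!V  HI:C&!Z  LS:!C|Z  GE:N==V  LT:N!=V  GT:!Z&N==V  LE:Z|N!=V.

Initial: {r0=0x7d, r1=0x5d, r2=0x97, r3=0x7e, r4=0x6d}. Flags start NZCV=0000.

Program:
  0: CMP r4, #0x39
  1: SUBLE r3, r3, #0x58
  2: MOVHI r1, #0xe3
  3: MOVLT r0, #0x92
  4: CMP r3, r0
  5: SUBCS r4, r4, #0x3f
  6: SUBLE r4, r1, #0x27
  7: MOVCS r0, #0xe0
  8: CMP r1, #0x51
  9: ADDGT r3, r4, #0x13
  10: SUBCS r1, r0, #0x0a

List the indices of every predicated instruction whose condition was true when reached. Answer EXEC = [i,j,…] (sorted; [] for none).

0: ✓ CMP  NZCV=0010
1: · SUBLE
2: ✓ MOVHI  r1←0xe3
3: · MOVLT
4: ✓ CMP  NZCV=0010
5: ✓ SUBCS  r4←0x2e
6: · SUBLE
7: ✓ MOVCS  r0←0xe0
8: ✓ CMP  NZCV=1010
9: · ADDGT
10: ✓ SUBCS  r1←0xd6

EXEC = [2,5,7,10]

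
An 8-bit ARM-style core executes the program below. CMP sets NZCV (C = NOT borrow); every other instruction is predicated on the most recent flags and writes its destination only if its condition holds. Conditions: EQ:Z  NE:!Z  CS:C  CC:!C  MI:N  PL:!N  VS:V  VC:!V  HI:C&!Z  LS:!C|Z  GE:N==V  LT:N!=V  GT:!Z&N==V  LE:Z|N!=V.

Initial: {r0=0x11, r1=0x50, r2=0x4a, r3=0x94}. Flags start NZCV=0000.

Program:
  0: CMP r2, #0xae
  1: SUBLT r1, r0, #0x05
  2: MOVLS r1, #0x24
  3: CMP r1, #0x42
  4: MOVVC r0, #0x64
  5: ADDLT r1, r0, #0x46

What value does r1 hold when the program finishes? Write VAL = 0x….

VAL = 0xaa

[0] flags=1001 → (cmp)
[1] flags=1001 LT?F → skip
[2] flags=1001 LS?T → r1=0x24
[3] flags=1000 → (cmp)
[4] flags=1000 VC?T → r0=0x64
[5] flags=1000 LT?T → r1=0xaa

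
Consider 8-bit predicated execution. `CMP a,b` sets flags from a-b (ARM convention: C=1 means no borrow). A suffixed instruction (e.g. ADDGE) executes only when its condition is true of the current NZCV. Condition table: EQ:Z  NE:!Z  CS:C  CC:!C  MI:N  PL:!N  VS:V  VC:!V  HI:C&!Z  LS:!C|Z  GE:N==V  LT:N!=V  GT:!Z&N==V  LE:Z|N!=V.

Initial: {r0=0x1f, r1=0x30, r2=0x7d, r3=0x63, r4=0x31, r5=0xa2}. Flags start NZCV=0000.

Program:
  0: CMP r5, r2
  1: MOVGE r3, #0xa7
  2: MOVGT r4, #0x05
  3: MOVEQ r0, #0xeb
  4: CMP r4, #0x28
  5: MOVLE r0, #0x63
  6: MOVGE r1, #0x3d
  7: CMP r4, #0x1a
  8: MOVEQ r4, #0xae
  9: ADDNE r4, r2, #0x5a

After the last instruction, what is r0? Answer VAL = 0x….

[0] flags=0011 → (cmp)
[1] flags=0011 GE?F → skip
[2] flags=0011 GT?F → skip
[3] flags=0011 EQ?F → skip
[4] flags=0010 → (cmp)
[5] flags=0010 LE?F → skip
[6] flags=0010 GE?T → r1=0x3d
[7] flags=0010 → (cmp)
[8] flags=0010 EQ?F → skip
[9] flags=0010 NE?T → r4=0xd7

VAL = 0x1f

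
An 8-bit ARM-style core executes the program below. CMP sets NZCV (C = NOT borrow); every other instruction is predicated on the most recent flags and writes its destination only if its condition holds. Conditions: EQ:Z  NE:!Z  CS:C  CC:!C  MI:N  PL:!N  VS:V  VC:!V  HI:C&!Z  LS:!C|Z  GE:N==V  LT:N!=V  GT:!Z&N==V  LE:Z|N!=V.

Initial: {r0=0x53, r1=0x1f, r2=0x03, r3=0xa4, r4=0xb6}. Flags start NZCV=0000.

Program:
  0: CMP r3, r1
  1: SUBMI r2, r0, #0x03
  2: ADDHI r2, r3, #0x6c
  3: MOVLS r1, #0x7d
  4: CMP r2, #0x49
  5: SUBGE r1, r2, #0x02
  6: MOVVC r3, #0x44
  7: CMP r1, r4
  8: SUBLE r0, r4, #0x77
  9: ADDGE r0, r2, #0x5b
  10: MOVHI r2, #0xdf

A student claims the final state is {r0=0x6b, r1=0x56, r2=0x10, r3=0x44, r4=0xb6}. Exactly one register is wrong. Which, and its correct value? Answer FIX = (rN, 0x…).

[0] flags=1010 → (cmp)
[1] flags=1010 MI?T → r2=0x50
[2] flags=1010 HI?T → r2=0x10
[3] flags=1010 LS?F → skip
[4] flags=1000 → (cmp)
[5] flags=1000 GE?F → skip
[6] flags=1000 VC?T → r3=0x44
[7] flags=0000 → (cmp)
[8] flags=0000 LE?F → skip
[9] flags=0000 GE?T → r0=0x6b
[10] flags=0000 HI?F → skip

FIX = (r1, 0x1f)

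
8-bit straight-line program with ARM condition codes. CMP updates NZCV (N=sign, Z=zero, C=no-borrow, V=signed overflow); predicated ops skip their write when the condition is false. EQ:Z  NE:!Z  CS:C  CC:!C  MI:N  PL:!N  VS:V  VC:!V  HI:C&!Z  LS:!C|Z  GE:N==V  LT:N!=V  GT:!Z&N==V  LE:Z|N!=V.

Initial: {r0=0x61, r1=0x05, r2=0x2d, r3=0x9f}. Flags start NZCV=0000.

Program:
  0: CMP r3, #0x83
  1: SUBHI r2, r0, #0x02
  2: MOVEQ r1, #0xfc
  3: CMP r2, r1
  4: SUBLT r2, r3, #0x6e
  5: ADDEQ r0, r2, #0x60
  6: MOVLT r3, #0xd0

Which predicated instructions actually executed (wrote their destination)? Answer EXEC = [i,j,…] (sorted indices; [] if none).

EXEC = [1]

[0] flags=0010 → (cmp)
[1] flags=0010 HI?T → r2=0x5f
[2] flags=0010 EQ?F → skip
[3] flags=0010 → (cmp)
[4] flags=0010 LT?F → skip
[5] flags=0010 EQ?F → skip
[6] flags=0010 LT?F → skip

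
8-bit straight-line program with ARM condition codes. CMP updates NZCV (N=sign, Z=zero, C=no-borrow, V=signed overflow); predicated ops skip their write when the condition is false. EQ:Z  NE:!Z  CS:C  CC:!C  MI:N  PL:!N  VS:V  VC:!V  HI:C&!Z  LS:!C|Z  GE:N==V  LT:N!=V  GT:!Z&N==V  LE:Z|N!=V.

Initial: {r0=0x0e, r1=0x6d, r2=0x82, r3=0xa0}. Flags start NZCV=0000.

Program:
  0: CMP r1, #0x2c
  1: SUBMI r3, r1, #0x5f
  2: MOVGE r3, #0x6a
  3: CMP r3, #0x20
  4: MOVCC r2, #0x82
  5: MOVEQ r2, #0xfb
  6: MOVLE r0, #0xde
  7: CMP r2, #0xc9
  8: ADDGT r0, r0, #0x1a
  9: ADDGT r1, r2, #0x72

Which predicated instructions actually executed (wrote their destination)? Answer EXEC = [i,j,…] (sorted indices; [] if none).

[0] flags=0010 → (cmp)
[1] flags=0010 MI?F → skip
[2] flags=0010 GE?T → r3=0x6a
[3] flags=0010 → (cmp)
[4] flags=0010 CC?F → skip
[5] flags=0010 EQ?F → skip
[6] flags=0010 LE?F → skip
[7] flags=1000 → (cmp)
[8] flags=1000 GT?F → skip
[9] flags=1000 GT?F → skip

EXEC = [2]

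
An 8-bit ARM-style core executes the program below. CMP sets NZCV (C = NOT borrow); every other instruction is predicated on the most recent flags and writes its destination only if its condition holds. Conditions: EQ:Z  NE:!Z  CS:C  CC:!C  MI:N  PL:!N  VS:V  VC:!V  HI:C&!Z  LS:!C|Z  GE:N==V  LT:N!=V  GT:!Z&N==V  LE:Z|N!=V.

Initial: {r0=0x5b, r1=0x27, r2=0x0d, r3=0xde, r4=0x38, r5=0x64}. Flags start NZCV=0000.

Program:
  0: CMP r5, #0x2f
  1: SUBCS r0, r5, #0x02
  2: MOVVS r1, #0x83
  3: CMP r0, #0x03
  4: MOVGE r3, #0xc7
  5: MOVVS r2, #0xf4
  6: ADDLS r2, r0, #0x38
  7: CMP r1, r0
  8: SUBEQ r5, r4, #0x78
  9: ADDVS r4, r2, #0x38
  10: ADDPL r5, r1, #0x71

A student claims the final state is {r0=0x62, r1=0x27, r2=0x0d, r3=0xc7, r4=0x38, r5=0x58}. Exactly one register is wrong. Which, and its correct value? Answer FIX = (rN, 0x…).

FIX = (r5, 0x64)

[0] flags=0010 → (cmp)
[1] flags=0010 CS?T → r0=0x62
[2] flags=0010 VS?F → skip
[3] flags=0010 → (cmp)
[4] flags=0010 GE?T → r3=0xc7
[5] flags=0010 VS?F → skip
[6] flags=0010 LS?F → skip
[7] flags=1000 → (cmp)
[8] flags=1000 EQ?F → skip
[9] flags=1000 VS?F → skip
[10] flags=1000 PL?F → skip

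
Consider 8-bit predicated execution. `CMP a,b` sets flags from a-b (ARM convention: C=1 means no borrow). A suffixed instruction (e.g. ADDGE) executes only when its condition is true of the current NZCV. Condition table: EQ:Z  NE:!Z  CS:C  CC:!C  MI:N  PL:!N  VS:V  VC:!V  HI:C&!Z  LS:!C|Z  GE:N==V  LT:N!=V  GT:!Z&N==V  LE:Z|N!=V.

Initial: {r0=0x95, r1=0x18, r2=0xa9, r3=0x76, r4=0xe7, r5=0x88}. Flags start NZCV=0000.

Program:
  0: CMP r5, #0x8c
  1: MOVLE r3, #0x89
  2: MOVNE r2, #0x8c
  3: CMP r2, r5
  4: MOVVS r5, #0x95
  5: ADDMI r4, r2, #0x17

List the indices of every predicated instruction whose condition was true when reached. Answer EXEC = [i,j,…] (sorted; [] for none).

EXEC = [1,2]

[0] flags=1000 → (cmp)
[1] flags=1000 LE?T → r3=0x89
[2] flags=1000 NE?T → r2=0x8c
[3] flags=0010 → (cmp)
[4] flags=0010 VS?F → skip
[5] flags=0010 MI?F → skip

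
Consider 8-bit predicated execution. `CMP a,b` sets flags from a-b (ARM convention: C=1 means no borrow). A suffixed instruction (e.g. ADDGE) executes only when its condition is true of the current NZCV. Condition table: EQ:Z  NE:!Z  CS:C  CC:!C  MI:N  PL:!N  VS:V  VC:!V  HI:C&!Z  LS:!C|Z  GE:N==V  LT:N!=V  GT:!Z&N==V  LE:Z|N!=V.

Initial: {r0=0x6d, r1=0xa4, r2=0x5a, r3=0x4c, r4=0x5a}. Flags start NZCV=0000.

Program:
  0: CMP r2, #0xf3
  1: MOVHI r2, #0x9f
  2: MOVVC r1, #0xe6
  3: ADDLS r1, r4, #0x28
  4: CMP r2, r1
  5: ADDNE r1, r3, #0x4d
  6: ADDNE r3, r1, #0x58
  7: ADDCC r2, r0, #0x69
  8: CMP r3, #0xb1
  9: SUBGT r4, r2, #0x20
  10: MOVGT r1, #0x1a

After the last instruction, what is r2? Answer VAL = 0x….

0: ✓ CMP  NZCV=0000
1: · MOVHI
2: ✓ MOVVC  r1←0xe6
3: ✓ ADDLS  r1←0x82
4: ✓ CMP  NZCV=1001
5: ✓ ADDNE  r1←0x99
6: ✓ ADDNE  r3←0xf1
7: ✓ ADDCC  r2←0xd6
8: ✓ CMP  NZCV=0010
9: ✓ SUBGT  r4←0xb6
10: ✓ MOVGT  r1←0x1a

VAL = 0xd6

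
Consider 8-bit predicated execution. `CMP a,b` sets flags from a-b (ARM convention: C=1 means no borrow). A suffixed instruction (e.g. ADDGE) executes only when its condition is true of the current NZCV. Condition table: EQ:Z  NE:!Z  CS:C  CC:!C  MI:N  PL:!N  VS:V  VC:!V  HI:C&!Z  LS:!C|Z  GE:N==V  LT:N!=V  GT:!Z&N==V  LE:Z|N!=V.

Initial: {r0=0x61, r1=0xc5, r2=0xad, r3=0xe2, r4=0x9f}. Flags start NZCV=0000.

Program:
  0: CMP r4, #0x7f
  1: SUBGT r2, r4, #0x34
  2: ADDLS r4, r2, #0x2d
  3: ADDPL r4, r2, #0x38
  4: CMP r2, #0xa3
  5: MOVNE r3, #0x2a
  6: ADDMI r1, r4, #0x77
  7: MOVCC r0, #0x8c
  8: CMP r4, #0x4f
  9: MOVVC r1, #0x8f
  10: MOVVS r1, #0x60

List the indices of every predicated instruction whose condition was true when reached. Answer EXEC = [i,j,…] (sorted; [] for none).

EXEC = [3,5,9]

[0] flags=0011 → (cmp)
[1] flags=0011 GT?F → skip
[2] flags=0011 LS?F → skip
[3] flags=0011 PL?T → r4=0xe5
[4] flags=0010 → (cmp)
[5] flags=0010 NE?T → r3=0x2a
[6] flags=0010 MI?F → skip
[7] flags=0010 CC?F → skip
[8] flags=1010 → (cmp)
[9] flags=1010 VC?T → r1=0x8f
[10] flags=1010 VS?F → skip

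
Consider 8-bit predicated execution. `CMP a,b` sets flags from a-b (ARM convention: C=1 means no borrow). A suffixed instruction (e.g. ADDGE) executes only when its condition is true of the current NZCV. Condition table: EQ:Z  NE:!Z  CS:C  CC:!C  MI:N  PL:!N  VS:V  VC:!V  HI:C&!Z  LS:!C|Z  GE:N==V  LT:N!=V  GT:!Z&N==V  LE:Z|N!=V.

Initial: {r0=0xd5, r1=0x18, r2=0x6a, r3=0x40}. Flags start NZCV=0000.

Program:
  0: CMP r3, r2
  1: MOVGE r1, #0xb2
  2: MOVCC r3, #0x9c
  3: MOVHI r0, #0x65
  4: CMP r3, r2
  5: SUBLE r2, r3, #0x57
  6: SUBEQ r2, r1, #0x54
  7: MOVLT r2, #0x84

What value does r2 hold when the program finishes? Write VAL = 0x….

0: ✓ CMP  NZCV=1000
1: · MOVGE
2: ✓ MOVCC  r3←0x9c
3: · MOVHI
4: ✓ CMP  NZCV=0011
5: ✓ SUBLE  r2←0x45
6: · SUBEQ
7: ✓ MOVLT  r2←0x84

VAL = 0x84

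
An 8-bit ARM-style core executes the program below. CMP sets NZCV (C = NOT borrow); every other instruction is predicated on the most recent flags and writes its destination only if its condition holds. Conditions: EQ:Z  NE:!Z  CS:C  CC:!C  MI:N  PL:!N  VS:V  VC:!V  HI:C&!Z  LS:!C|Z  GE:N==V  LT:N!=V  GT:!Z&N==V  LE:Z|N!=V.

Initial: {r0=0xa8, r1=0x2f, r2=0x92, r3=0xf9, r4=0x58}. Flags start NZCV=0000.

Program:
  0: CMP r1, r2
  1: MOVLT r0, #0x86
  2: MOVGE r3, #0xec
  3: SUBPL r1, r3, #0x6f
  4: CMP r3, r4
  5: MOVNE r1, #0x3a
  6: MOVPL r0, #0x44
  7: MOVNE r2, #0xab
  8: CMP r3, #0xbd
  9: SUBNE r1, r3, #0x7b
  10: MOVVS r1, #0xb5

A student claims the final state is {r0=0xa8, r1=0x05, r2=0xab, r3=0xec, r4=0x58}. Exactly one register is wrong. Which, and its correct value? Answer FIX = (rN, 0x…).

FIX = (r1, 0x71)

[0] flags=1001 → (cmp)
[1] flags=1001 LT?F → skip
[2] flags=1001 GE?T → r3=0xec
[3] flags=1001 PL?F → skip
[4] flags=1010 → (cmp)
[5] flags=1010 NE?T → r1=0x3a
[6] flags=1010 PL?F → skip
[7] flags=1010 NE?T → r2=0xab
[8] flags=0010 → (cmp)
[9] flags=0010 NE?T → r1=0x71
[10] flags=0010 VS?F → skip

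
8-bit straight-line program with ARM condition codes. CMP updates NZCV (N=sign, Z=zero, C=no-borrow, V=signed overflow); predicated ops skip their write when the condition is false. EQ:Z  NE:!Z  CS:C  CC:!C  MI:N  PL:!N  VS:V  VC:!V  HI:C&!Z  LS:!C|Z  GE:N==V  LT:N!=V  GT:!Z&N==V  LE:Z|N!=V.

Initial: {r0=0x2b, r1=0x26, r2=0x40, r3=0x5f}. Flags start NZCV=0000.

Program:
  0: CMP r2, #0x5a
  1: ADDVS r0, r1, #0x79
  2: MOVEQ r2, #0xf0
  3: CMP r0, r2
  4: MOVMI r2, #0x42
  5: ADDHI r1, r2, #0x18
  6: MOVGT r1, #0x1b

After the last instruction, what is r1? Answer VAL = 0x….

[0] flags=1000 → (cmp)
[1] flags=1000 VS?F → skip
[2] flags=1000 EQ?F → skip
[3] flags=1000 → (cmp)
[4] flags=1000 MI?T → r2=0x42
[5] flags=1000 HI?F → skip
[6] flags=1000 GT?F → skip

VAL = 0x26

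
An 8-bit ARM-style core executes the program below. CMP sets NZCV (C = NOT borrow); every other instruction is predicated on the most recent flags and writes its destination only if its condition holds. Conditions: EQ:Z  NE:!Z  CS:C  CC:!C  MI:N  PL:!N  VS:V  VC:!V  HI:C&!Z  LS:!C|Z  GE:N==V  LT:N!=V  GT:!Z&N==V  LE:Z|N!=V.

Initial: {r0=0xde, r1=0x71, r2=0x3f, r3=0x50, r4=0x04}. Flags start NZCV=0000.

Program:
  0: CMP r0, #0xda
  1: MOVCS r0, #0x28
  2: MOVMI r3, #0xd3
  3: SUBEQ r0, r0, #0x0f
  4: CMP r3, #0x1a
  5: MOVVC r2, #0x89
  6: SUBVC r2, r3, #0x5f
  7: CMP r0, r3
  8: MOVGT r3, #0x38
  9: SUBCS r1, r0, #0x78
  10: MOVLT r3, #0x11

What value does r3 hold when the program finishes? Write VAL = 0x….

[0] flags=0010 → (cmp)
[1] flags=0010 CS?T → r0=0x28
[2] flags=0010 MI?F → skip
[3] flags=0010 EQ?F → skip
[4] flags=0010 → (cmp)
[5] flags=0010 VC?T → r2=0x89
[6] flags=0010 VC?T → r2=0xf1
[7] flags=1000 → (cmp)
[8] flags=1000 GT?F → skip
[9] flags=1000 CS?F → skip
[10] flags=1000 LT?T → r3=0x11

VAL = 0x11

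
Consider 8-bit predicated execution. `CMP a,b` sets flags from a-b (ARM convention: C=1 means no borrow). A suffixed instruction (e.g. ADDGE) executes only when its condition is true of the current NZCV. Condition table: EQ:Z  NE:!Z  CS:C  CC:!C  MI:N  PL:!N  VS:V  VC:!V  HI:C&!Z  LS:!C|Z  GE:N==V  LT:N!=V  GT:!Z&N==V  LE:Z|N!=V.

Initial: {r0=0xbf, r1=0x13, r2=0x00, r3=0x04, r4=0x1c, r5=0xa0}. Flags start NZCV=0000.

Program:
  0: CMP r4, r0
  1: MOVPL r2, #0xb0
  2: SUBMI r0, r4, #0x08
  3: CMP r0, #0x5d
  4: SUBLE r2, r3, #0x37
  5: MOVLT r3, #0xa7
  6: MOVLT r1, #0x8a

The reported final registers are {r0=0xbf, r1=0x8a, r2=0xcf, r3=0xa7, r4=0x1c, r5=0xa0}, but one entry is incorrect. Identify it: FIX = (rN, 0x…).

0: ✓ CMP  NZCV=0000
1: ✓ MOVPL  r2←0xb0
2: · SUBMI
3: ✓ CMP  NZCV=0011
4: ✓ SUBLE  r2←0xcd
5: ✓ MOVLT  r3←0xa7
6: ✓ MOVLT  r1←0x8a

FIX = (r2, 0xcd)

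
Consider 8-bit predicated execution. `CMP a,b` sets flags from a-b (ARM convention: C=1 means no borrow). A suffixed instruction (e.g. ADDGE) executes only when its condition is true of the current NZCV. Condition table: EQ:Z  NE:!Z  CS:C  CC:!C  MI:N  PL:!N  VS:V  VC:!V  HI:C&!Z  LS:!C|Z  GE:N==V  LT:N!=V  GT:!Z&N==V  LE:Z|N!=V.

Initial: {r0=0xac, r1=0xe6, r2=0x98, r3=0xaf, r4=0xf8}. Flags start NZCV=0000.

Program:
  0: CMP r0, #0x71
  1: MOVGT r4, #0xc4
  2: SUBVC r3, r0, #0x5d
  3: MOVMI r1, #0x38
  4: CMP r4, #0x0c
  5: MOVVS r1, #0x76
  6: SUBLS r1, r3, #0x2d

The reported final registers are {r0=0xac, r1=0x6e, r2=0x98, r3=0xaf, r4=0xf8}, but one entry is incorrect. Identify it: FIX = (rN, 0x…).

FIX = (r1, 0xe6)

0: ✓ CMP  NZCV=0011
1: · MOVGT
2: · SUBVC
3: · MOVMI
4: ✓ CMP  NZCV=1010
5: · MOVVS
6: · SUBLS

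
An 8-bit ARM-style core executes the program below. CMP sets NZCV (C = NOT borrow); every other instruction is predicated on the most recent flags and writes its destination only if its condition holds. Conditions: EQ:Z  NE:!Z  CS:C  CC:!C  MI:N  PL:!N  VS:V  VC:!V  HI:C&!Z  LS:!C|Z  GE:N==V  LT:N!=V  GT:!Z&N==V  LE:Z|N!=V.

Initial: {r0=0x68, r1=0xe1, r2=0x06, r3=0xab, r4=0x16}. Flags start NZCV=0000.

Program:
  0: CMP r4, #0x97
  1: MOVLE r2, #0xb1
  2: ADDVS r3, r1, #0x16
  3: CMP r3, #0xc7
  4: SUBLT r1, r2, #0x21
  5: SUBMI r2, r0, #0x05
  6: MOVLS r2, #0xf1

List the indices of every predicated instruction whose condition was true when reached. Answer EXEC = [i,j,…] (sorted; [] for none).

EXEC = [4,5,6]

[0] flags=0000 → (cmp)
[1] flags=0000 LE?F → skip
[2] flags=0000 VS?F → skip
[3] flags=1000 → (cmp)
[4] flags=1000 LT?T → r1=0xe5
[5] flags=1000 MI?T → r2=0x63
[6] flags=1000 LS?T → r2=0xf1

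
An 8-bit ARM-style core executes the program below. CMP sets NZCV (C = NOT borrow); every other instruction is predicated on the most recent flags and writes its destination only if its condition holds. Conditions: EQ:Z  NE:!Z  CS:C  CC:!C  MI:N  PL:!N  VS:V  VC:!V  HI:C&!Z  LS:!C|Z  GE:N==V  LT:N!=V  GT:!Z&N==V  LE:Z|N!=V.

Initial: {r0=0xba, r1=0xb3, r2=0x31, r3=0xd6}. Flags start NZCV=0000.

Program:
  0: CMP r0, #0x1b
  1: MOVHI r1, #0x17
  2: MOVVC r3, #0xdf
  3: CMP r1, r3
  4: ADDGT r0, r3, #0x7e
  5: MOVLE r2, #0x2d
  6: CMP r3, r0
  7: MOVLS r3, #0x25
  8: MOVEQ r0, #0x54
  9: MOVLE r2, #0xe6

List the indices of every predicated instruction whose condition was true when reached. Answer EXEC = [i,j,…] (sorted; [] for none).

EXEC = [1,2,4,9]

[0] flags=1010 → (cmp)
[1] flags=1010 HI?T → r1=0x17
[2] flags=1010 VC?T → r3=0xdf
[3] flags=0000 → (cmp)
[4] flags=0000 GT?T → r0=0x5d
[5] flags=0000 LE?F → skip
[6] flags=1010 → (cmp)
[7] flags=1010 LS?F → skip
[8] flags=1010 EQ?F → skip
[9] flags=1010 LE?T → r2=0xe6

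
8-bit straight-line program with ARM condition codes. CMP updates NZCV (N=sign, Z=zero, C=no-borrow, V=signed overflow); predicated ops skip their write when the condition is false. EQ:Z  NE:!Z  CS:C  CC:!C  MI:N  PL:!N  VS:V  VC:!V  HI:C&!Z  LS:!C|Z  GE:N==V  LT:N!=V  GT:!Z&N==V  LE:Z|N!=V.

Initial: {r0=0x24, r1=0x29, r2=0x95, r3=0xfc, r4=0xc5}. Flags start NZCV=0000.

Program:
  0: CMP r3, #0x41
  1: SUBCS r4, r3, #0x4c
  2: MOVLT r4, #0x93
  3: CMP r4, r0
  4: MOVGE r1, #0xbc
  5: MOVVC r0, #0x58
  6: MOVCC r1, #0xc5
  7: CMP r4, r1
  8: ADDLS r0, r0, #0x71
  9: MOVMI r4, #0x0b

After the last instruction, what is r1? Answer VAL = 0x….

[0] flags=1010 → (cmp)
[1] flags=1010 CS?T → r4=0xb0
[2] flags=1010 LT?T → r4=0x93
[3] flags=0011 → (cmp)
[4] flags=0011 GE?F → skip
[5] flags=0011 VC?F → skip
[6] flags=0011 CC?F → skip
[7] flags=0011 → (cmp)
[8] flags=0011 LS?F → skip
[9] flags=0011 MI?F → skip

VAL = 0x29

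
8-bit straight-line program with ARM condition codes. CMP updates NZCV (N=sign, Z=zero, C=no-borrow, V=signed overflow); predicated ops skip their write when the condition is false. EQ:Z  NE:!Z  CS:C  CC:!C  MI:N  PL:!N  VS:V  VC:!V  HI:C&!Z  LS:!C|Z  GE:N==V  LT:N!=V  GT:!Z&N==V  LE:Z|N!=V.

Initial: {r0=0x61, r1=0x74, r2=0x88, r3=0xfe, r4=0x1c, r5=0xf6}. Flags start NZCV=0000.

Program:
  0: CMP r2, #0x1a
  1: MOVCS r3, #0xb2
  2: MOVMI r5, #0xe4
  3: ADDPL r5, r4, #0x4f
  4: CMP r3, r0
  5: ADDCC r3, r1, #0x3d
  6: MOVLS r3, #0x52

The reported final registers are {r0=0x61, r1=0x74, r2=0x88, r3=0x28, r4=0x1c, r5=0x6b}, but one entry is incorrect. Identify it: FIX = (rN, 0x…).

FIX = (r3, 0xb2)

0: ✓ CMP  NZCV=0011
1: ✓ MOVCS  r3←0xb2
2: · MOVMI
3: ✓ ADDPL  r5←0x6b
4: ✓ CMP  NZCV=0011
5: · ADDCC
6: · MOVLS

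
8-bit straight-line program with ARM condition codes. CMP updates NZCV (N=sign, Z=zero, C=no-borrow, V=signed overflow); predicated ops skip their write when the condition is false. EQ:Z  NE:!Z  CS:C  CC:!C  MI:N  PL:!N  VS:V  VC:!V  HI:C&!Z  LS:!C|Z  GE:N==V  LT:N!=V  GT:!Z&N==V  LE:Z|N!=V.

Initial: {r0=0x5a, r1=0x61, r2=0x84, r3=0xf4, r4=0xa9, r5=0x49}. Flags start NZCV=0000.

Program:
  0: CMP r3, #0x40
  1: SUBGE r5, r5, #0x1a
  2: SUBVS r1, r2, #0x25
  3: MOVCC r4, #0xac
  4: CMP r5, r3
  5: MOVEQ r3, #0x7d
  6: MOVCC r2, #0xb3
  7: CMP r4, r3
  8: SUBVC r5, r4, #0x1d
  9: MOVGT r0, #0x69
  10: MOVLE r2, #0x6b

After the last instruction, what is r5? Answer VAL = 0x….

VAL = 0x8c

0: ✓ CMP  NZCV=1010
1: · SUBGE
2: · SUBVS
3: · MOVCC
4: ✓ CMP  NZCV=0000
5: · MOVEQ
6: ✓ MOVCC  r2←0xb3
7: ✓ CMP  NZCV=1000
8: ✓ SUBVC  r5←0x8c
9: · MOVGT
10: ✓ MOVLE  r2←0x6b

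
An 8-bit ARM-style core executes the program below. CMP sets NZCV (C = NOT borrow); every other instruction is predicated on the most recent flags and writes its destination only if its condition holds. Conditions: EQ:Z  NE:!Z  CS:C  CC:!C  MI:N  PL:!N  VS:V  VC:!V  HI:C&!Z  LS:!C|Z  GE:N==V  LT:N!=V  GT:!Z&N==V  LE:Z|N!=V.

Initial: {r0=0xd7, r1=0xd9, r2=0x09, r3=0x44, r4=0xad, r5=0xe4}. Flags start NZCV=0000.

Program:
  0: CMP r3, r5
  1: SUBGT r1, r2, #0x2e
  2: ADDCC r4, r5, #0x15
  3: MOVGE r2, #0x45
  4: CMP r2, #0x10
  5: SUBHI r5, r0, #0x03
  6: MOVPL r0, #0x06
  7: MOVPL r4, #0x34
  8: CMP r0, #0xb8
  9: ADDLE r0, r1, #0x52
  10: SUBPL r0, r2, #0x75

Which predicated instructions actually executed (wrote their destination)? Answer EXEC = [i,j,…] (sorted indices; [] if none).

EXEC = [1,2,3,5,6,7,10]

[0] flags=0000 → (cmp)
[1] flags=0000 GT?T → r1=0xdb
[2] flags=0000 CC?T → r4=0xf9
[3] flags=0000 GE?T → r2=0x45
[4] flags=0010 → (cmp)
[5] flags=0010 HI?T → r5=0xd4
[6] flags=0010 PL?T → r0=0x06
[7] flags=0010 PL?T → r4=0x34
[8] flags=0000 → (cmp)
[9] flags=0000 LE?F → skip
[10] flags=0000 PL?T → r0=0xd0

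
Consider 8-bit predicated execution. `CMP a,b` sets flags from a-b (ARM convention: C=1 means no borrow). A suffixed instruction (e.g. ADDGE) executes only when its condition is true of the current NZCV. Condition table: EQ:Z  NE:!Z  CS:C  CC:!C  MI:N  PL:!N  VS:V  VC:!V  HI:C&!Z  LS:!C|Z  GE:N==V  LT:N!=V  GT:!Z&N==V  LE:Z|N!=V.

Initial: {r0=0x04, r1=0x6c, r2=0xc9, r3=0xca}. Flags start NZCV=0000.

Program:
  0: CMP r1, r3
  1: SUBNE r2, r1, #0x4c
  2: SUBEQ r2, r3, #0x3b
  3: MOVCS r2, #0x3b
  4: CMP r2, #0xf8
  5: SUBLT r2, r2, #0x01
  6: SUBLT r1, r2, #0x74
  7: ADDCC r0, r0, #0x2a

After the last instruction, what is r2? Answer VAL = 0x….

[0] flags=1001 → (cmp)
[1] flags=1001 NE?T → r2=0x20
[2] flags=1001 EQ?F → skip
[3] flags=1001 CS?F → skip
[4] flags=0000 → (cmp)
[5] flags=0000 LT?F → skip
[6] flags=0000 LT?F → skip
[7] flags=0000 CC?T → r0=0x2e

VAL = 0x20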